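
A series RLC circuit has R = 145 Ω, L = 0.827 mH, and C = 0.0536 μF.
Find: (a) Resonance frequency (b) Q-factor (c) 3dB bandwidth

Step 1 — Resonance condition Im(Z)=0 gives ω₀ = 1/√(LC).
Step 2 — ω₀ = 1/√(0.000827·5.36e-08) = 1.502e+05 rad/s.
Step 3 — f₀ = ω₀/(2π) = 2.39e+04 Hz.
Step 4 — Series Q: Q = ω₀L/R = 1.502e+05·0.000827/145 = 0.8566.
Step 5 — 3dB bandwidth: Δω = ω₀/Q = 1.753e+05 rad/s; BW = Δω/(2π) = 2.791e+04 Hz.

(a) f₀ = 2.39e+04 Hz  (b) Q = 0.8566  (c) BW = 2.791e+04 Hz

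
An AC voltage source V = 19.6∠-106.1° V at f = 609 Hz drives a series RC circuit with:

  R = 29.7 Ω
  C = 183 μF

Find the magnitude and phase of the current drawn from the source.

Step 1 — Angular frequency: ω = 2π·f = 2π·609 = 3826 rad/s.
Step 2 — Component impedances:
  R: Z = R = 29.7 Ω
  C: Z = 1/(jωC) = -j/(ω·C) = 0 - j1.428 Ω
Step 3 — Series combination: Z_total = R + C = 29.7 - j1.428 Ω = 29.73∠-2.8° Ω.
Step 4 — Source phasor: V = 19.6∠-106.1° V = -5.435 - j18.83 V.
Step 5 — Ohm's law: I = V / Z_total = (-5.435 - j18.83) / (29.7 - j1.428) = -0.1522 - j0.6414 A.
Step 6 — Convert to polar: |I| = 0.6592 A, ∠I = -103.3°.

I = 0.6592∠-103.3° A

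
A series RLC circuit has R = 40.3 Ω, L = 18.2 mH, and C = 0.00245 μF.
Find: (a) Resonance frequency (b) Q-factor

Step 1 — Resonance condition Im(Z)=0 gives ω₀ = 1/√(LC).
Step 2 — ω₀ = 1/√(0.0182·2.45e-09) = 1.498e+05 rad/s.
Step 3 — f₀ = ω₀/(2π) = 2.383e+04 Hz.
Step 4 — Series Q: Q = ω₀L/R = 1.498e+05·0.0182/40.3 = 67.63.

(a) f₀ = 2.383e+04 Hz  (b) Q = 67.63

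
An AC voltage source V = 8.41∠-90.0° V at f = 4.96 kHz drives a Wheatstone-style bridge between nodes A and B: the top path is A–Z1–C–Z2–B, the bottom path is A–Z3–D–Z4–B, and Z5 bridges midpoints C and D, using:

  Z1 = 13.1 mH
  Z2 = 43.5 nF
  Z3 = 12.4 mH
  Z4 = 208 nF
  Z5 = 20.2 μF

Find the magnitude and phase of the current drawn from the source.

Step 1 — Angular frequency: ω = 2π·f = 2π·4960 = 3.116e+04 rad/s.
Step 2 — Component impedances:
  Z1: Z = jωL = j·3.116e+04·0.0131 = 0 + j408.3 Ω
  Z2: Z = 1/(jωC) = -j/(ω·C) = 0 - j737.6 Ω
  Z3: Z = jωL = j·3.116e+04·0.0124 = 0 + j386.4 Ω
  Z4: Z = 1/(jωC) = -j/(ω·C) = 0 - j154.3 Ω
  Z5: Z = 1/(jωC) = -j/(ω·C) = 0 - j1.588 Ω
Step 3 — Bridge requires nodal analysis (the Z5 bridge couples midpoints C and D, so the two paths cannot be reduced to a simple series/parallel combination). Setting node B to ground and injecting 1 A at node A, the 3-node admittance system at A, C, D solves to V_A = Z_AB = 0 + j70.78 Ω = 70.78∠90.0° Ω.
Step 4 — Source phasor: V = 8.41∠-90.0° V = 0 - j8.41 V.
Step 5 — Ohm's law: I = V / Z_total = (0 - j8.41) / (0 + j70.78) = -0.1188 A.
Step 6 — Convert to polar: |I| = 0.1188 A, ∠I = -180.0°.

I = 0.1188∠-180.0° A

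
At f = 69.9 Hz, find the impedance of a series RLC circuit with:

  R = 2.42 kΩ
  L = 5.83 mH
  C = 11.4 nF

Step 1 — Angular frequency: ω = 2π·f = 2π·69.9 = 439.2 rad/s.
Step 2 — Component impedances:
  R: Z = R = 2420 Ω
  L: Z = jωL = j·439.2·0.00583 = 0 + j2.561 Ω
  C: Z = 1/(jωC) = -j/(ω·C) = 0 - j1.997e+05 Ω
Step 3 — Series combination: Z_total = R + L + C = 2420 - j1.997e+05 Ω = 1.997e+05∠-89.3° Ω.

Z = 2420 - j1.997e+05 Ω = 1.997e+05∠-89.3° Ω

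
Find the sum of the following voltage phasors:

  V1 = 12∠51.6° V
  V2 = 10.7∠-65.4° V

Step 1 — Convert each phasor to rectangular form:
  V1 = 12·(cos(51.6°) + j·sin(51.6°)) = 7.454 + j9.404 V
  V2 = 10.7·(cos(-65.4°) + j·sin(-65.4°)) = 4.454 - j9.729 V
Step 2 — Sum components: V_total = 11.91 - j0.3245 V.
Step 3 — Convert to polar: |V_total| = 11.91 V, ∠V_total = -1.6°.

V_total = 11.91∠-1.6° V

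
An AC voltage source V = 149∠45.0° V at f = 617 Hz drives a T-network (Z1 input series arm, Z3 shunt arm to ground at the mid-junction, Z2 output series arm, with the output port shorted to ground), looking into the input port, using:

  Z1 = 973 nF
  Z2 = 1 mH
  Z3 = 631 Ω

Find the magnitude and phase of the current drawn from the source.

Step 1 — Angular frequency: ω = 2π·f = 2π·617 = 3877 rad/s.
Step 2 — Component impedances:
  Z1: Z = 1/(jωC) = -j/(ω·C) = 0 - j265.1 Ω
  Z2: Z = jωL = j·3877·0.001 = 0 + j3.877 Ω
  Z3: Z = R = 631 Ω
Step 3 — With the output port shorted to ground, the output series arm Z2 runs from the junction to ground; the shunt arm Z3 also runs from the junction to ground. They appear in parallel: Z3 || Z2 = 0.02382 + j3.877 Ω.
Step 4 — Series with input arm Z1: Z_in = Z1 + (Z3 || Z2) = 0.02382 - j261.2 Ω = 261.2∠-90.0° Ω.
Step 5 — Source phasor: V = 149∠45.0° V = 105.4 + j105.4 V.
Step 6 — Ohm's law: I = V / Z_total = (105.4 + j105.4) / (0.02382 - j261.2) = -0.4033 + j0.4034 A.
Step 7 — Convert to polar: |I| = 0.5704 A, ∠I = 135.0°.

I = 0.5704∠135.0° A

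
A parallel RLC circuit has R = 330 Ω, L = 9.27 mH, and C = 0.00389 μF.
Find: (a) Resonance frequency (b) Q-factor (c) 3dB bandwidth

Step 1 — Resonance: ω₀ = 1/√(LC) = 1/√(0.00927·3.89e-09) = 1.665e+05 rad/s.
Step 2 — f₀ = ω₀/(2π) = 2.65e+04 Hz.
Step 3 — Parallel Q: Q = R/(ω₀L) = 330/(1.665e+05·0.00927) = 0.2138.
Step 4 — Bandwidth: Δω = ω₀/Q = 7.79e+05 rad/s; BW = Δω/(2π) = 1.24e+05 Hz.

(a) f₀ = 2.65e+04 Hz  (b) Q = 0.2138  (c) BW = 1.24e+05 Hz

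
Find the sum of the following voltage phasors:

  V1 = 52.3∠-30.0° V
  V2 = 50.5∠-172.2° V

Step 1 — Convert each phasor to rectangular form:
  V1 = 52.3·(cos(-30.0°) + j·sin(-30.0°)) = 45.29 - j26.15 V
  V2 = 50.5·(cos(-172.2°) + j·sin(-172.2°)) = -50.03 - j6.854 V
Step 2 — Sum components: V_total = -4.74 - j33 V.
Step 3 — Convert to polar: |V_total| = 33.34 V, ∠V_total = -98.2°.

V_total = 33.34∠-98.2° V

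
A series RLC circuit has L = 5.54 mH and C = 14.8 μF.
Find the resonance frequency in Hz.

Step 1 — Resonance condition Im(Z)=0 gives ω₀ = 1/√(LC).
Step 2 — ω₀ = 1/√(0.00554·1.48e-05) = 3492 rad/s.
Step 3 — f₀ = ω₀/(2π) = 555.8 Hz.

f₀ = 555.8 Hz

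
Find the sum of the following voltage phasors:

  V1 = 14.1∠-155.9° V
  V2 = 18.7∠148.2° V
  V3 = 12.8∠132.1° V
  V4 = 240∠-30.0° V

Step 1 — Convert each phasor to rectangular form:
  V1 = 14.1·(cos(-155.9°) + j·sin(-155.9°)) = -12.87 - j5.757 V
  V2 = 18.7·(cos(148.2°) + j·sin(148.2°)) = -15.89 + j9.854 V
  V3 = 12.8·(cos(132.1°) + j·sin(132.1°)) = -8.581 + j9.497 V
  V4 = 240·(cos(-30.0°) + j·sin(-30.0°)) = 207.8 - j120 V
Step 2 — Sum components: V_total = 170.5 - j106.4 V.
Step 3 — Convert to polar: |V_total| = 201 V, ∠V_total = -32.0°.

V_total = 201∠-32.0° V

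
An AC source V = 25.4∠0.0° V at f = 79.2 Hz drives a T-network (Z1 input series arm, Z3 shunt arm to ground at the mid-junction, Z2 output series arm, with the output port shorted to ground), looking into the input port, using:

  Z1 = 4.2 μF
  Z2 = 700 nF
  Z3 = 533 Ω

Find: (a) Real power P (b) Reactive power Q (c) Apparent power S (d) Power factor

Step 1 — Angular frequency: ω = 2π·f = 2π·79.2 = 497.6 rad/s.
Step 2 — Component impedances:
  Z1: Z = 1/(jωC) = -j/(ω·C) = 0 - j478.5 Ω
  Z2: Z = 1/(jωC) = -j/(ω·C) = 0 - j2871 Ω
  Z3: Z = R = 533 Ω
Step 3 — With the output port shorted to ground, the output series arm Z2 runs from the junction to ground; the shunt arm Z3 also runs from the junction to ground. They appear in parallel: Z3 || Z2 = 515.2 - j95.66 Ω.
Step 4 — Series with input arm Z1: Z_in = Z1 + (Z3 || Z2) = 515.2 - j574.1 Ω = 771.4∠-48.1° Ω.
Step 5 — Source phasor: V = 25.4∠0.0° V = 25.4 V.
Step 6 — Current: I = V / Z = 0.02199 + j0.02451 A = 0.03293∠48.1° A.
Step 7 — Complex power: S = V·I* = 0.5586 - j0.6224 VA.
Step 8 — Real power: P = Re(S) = 0.5586 W.
Step 9 — Reactive power: Q = Im(S) = -0.6224 VAR.
Step 10 — Apparent power: |S| = 0.8363 VA.
Step 11 — Power factor: PF = P/|S| = 0.6679 (leading).

(a) P = 0.5586 W  (b) Q = -0.6224 VAR  (c) S = 0.8363 VA  (d) PF = 0.6679 (leading)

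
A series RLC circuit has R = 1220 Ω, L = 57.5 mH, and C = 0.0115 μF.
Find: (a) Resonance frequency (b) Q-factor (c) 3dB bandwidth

Step 1 — Resonance condition Im(Z)=0 gives ω₀ = 1/√(LC).
Step 2 — ω₀ = 1/√(0.0575·1.15e-08) = 3.889e+04 rad/s.
Step 3 — f₀ = ω₀/(2π) = 6189 Hz.
Step 4 — Series Q: Q = ω₀L/R = 3.889e+04·0.0575/1220 = 1.833.
Step 5 — 3dB bandwidth: Δω = ω₀/Q = 2.122e+04 rad/s; BW = Δω/(2π) = 3377 Hz.

(a) f₀ = 6189 Hz  (b) Q = 1.833  (c) BW = 3377 Hz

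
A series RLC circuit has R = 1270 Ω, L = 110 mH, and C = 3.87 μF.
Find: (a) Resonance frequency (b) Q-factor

Step 1 — Resonance condition Im(Z)=0 gives ω₀ = 1/√(LC).
Step 2 — ω₀ = 1/√(0.11·3.87e-06) = 1533 rad/s.
Step 3 — f₀ = ω₀/(2π) = 243.9 Hz.
Step 4 — Series Q: Q = ω₀L/R = 1533·0.11/1270 = 0.1328.

(a) f₀ = 243.9 Hz  (b) Q = 0.1328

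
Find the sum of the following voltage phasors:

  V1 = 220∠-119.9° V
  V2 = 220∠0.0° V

Step 1 — Convert each phasor to rectangular form:
  V1 = 220·(cos(-119.9°) + j·sin(-119.9°)) = -109.7 - j190.7 V
  V2 = 220·(cos(0.0°) + j·sin(0.0°)) = 220 V
Step 2 — Sum components: V_total = 110.3 - j190.7 V.
Step 3 — Convert to polar: |V_total| = 220.3 V, ∠V_total = -59.9°.

V_total = 220.3∠-59.9° V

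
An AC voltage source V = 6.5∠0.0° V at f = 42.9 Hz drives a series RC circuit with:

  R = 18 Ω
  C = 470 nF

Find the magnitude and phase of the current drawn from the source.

Step 1 — Angular frequency: ω = 2π·f = 2π·42.9 = 269.5 rad/s.
Step 2 — Component impedances:
  R: Z = R = 18 Ω
  C: Z = 1/(jωC) = -j/(ω·C) = 0 - j7893 Ω
Step 3 — Series combination: Z_total = R + C = 18 - j7893 Ω = 7893∠-89.9° Ω.
Step 4 — Source phasor: V = 6.5∠0.0° V = 6.5 V.
Step 5 — Ohm's law: I = V / Z_total = (6.5) / (18 - j7893) = 1.878e-06 + j0.0008235 A.
Step 6 — Convert to polar: |I| = 0.0008235 A, ∠I = 89.9°.

I = 0.0008235∠89.9° A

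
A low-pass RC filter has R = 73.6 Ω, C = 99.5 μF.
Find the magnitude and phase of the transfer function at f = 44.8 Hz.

Step 1 — Angular frequency: ω = 2π·44.8 = 281.5 rad/s.
Step 2 — Transfer function: H(jω) = 1/(1 + jωRC).
Step 3 — Denominator: 1 + jωRC = 1 + j·281.5·73.6·9.95e-05 = 1 + j2.061.
Step 4 — H = 0.1905 - j0.3927.
Step 5 — Magnitude: |H| = 0.4365 (-7.2 dB); phase: φ = -64.1°.

|H| = 0.4365 (-7.2 dB), φ = -64.1°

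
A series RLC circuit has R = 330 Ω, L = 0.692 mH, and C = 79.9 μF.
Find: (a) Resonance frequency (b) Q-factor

Step 1 — Resonance condition Im(Z)=0 gives ω₀ = 1/√(LC).
Step 2 — ω₀ = 1/√(0.000692·7.99e-05) = 4253 rad/s.
Step 3 — f₀ = ω₀/(2π) = 676.9 Hz.
Step 4 — Series Q: Q = ω₀L/R = 4253·0.000692/330 = 0.008918.

(a) f₀ = 676.9 Hz  (b) Q = 0.008918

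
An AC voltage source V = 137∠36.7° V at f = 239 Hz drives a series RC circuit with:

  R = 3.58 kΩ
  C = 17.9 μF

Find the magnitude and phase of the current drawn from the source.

Step 1 — Angular frequency: ω = 2π·f = 2π·239 = 1502 rad/s.
Step 2 — Component impedances:
  R: Z = R = 3580 Ω
  C: Z = 1/(jωC) = -j/(ω·C) = 0 - j37.2 Ω
Step 3 — Series combination: Z_total = R + C = 3580 - j37.2 Ω = 3580∠-0.6° Ω.
Step 4 — Source phasor: V = 137∠36.7° V = 109.8 + j81.87 V.
Step 5 — Ohm's law: I = V / Z_total = (109.8 + j81.87) / (3580 - j37.2) = 0.03044 + j0.02319 A.
Step 6 — Convert to polar: |I| = 0.03827 A, ∠I = 37.3°.

I = 0.03827∠37.3° A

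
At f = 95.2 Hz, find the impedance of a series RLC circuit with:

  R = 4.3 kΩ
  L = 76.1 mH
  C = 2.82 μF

Step 1 — Angular frequency: ω = 2π·f = 2π·95.2 = 598.2 rad/s.
Step 2 — Component impedances:
  R: Z = R = 4300 Ω
  L: Z = jωL = j·598.2·0.0761 = 0 + j45.52 Ω
  C: Z = 1/(jωC) = -j/(ω·C) = 0 - j592.8 Ω
Step 3 — Series combination: Z_total = R + L + C = 4300 - j547.3 Ω = 4335∠-7.3° Ω.

Z = 4300 - j547.3 Ω = 4335∠-7.3° Ω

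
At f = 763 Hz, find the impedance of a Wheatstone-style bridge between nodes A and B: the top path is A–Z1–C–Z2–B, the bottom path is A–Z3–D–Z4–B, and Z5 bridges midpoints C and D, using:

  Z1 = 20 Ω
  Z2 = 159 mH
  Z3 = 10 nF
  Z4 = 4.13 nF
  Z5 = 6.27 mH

Step 1 — Angular frequency: ω = 2π·f = 2π·763 = 4794 rad/s.
Step 2 — Component impedances:
  Z1: Z = R = 20 Ω
  Z2: Z = jωL = j·4794·0.159 = 0 + j762.3 Ω
  Z3: Z = 1/(jωC) = -j/(ω·C) = 0 - j2.086e+04 Ω
  Z4: Z = 1/(jωC) = -j/(ω·C) = 0 - j5.051e+04 Ω
  Z5: Z = jωL = j·4794·0.00627 = 0 + j30.06 Ω
Step 3 — Bridge requires nodal analysis (the Z5 bridge couples midpoints C and D, so the two paths cannot be reduced to a simple series/parallel combination). Setting node B to ground and injecting 1 A at node A, the 3-node admittance system at A, C, D solves to V_A = Z_AB = 20 + j773.9 Ω = 774.2∠88.5° Ω.

Z = 20 + j773.9 Ω = 774.2∠88.5° Ω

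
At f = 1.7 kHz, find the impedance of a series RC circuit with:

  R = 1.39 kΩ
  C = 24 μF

Step 1 — Angular frequency: ω = 2π·f = 2π·1700 = 1.068e+04 rad/s.
Step 2 — Component impedances:
  R: Z = R = 1390 Ω
  C: Z = 1/(jωC) = -j/(ω·C) = 0 - j3.901 Ω
Step 3 — Series combination: Z_total = R + C = 1390 - j3.901 Ω = 1390∠-0.2° Ω.

Z = 1390 - j3.901 Ω = 1390∠-0.2° Ω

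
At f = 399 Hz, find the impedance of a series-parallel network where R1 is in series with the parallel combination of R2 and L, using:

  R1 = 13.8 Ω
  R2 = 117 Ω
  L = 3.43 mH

Step 1 — Angular frequency: ω = 2π·f = 2π·399 = 2507 rad/s.
Step 2 — Component impedances:
  R1: Z = R = 13.8 Ω
  R2: Z = R = 117 Ω
  L: Z = jωL = j·2507·0.00343 = 0 + j8.599 Ω
Step 3 — Parallel branch: R2 || L = 1/(1/R2 + 1/L) = 0.6286 + j8.553 Ω.
Step 4 — Series with R1: Z_total = R1 + (R2 || L) = 14.43 + j8.553 Ω = 16.77∠30.7° Ω.

Z = 14.43 + j8.553 Ω = 16.77∠30.7° Ω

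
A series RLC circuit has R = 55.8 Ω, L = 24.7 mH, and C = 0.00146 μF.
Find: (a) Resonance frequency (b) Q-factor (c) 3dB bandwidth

Step 1 — Resonance condition Im(Z)=0 gives ω₀ = 1/√(LC).
Step 2 — ω₀ = 1/√(0.0247·1.46e-09) = 1.665e+05 rad/s.
Step 3 — f₀ = ω₀/(2π) = 2.65e+04 Hz.
Step 4 — Series Q: Q = ω₀L/R = 1.665e+05·0.0247/55.8 = 73.71.
Step 5 — 3dB bandwidth: Δω = ω₀/Q = 2259 rad/s; BW = Δω/(2π) = 359.5 Hz.

(a) f₀ = 2.65e+04 Hz  (b) Q = 73.71  (c) BW = 359.5 Hz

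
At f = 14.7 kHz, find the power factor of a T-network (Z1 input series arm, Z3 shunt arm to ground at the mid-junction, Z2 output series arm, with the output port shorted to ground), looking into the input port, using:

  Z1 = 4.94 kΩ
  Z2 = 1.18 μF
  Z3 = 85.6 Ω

Step 1 — Angular frequency: ω = 2π·f = 2π·1.47e+04 = 9.236e+04 rad/s.
Step 2 — Component impedances:
  Z1: Z = R = 4940 Ω
  Z2: Z = 1/(jωC) = -j/(ω·C) = 0 - j9.175 Ω
  Z3: Z = R = 85.6 Ω
Step 3 — With the output port shorted to ground, the output series arm Z2 runs from the junction to ground; the shunt arm Z3 also runs from the junction to ground. They appear in parallel: Z3 || Z2 = 0.9723 - j9.071 Ω.
Step 4 — Series with input arm Z1: Z_in = Z1 + (Z3 || Z2) = 4941 - j9.071 Ω = 4941∠-0.1° Ω.
Step 5 — Power factor: PF = cos(φ) = Re(Z)/|Z| = 4941/4941 = 1.
Step 6 — Type: Im(Z) = -9.071 ⇒ leading (phase φ = -0.1°).

PF = 1 (leading, φ = -0.1°)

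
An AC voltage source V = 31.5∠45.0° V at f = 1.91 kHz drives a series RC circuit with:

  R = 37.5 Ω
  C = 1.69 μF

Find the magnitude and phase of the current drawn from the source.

Step 1 — Angular frequency: ω = 2π·f = 2π·1910 = 1.2e+04 rad/s.
Step 2 — Component impedances:
  R: Z = R = 37.5 Ω
  C: Z = 1/(jωC) = -j/(ω·C) = 0 - j49.31 Ω
Step 3 — Series combination: Z_total = R + C = 37.5 - j49.31 Ω = 61.95∠-52.7° Ω.
Step 4 — Source phasor: V = 31.5∠45.0° V = 22.27 + j22.27 V.
Step 5 — Ohm's law: I = V / Z_total = (22.27 + j22.27) / (37.5 - j49.31) = -0.06853 + j0.5039 A.
Step 6 — Convert to polar: |I| = 0.5085 A, ∠I = 97.7°.

I = 0.5085∠97.7° A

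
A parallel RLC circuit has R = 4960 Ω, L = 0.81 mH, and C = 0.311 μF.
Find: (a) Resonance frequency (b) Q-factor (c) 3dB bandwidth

Step 1 — Resonance: ω₀ = 1/√(LC) = 1/√(0.00081·3.11e-07) = 6.301e+04 rad/s.
Step 2 — f₀ = ω₀/(2π) = 1.003e+04 Hz.
Step 3 — Parallel Q: Q = R/(ω₀L) = 4960/(6.301e+04·0.00081) = 97.19.
Step 4 — Bandwidth: Δω = ω₀/Q = 648.3 rad/s; BW = Δω/(2π) = 103.2 Hz.

(a) f₀ = 1.003e+04 Hz  (b) Q = 97.19  (c) BW = 103.2 Hz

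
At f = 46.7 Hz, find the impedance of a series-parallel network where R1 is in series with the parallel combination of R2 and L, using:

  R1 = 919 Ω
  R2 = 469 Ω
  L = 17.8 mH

Step 1 — Angular frequency: ω = 2π·f = 2π·46.7 = 293.4 rad/s.
Step 2 — Component impedances:
  R1: Z = R = 919 Ω
  R2: Z = R = 469 Ω
  L: Z = jωL = j·293.4·0.0178 = 0 + j5.223 Ω
Step 3 — Parallel branch: R2 || L = 1/(1/R2 + 1/L) = 0.05816 + j5.222 Ω.
Step 4 — Series with R1: Z_total = R1 + (R2 || L) = 919.1 + j5.222 Ω = 919.1∠0.3° Ω.

Z = 919.1 + j5.222 Ω = 919.1∠0.3° Ω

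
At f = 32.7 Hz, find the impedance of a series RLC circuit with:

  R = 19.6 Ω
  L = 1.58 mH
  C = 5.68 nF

Step 1 — Angular frequency: ω = 2π·f = 2π·32.7 = 205.5 rad/s.
Step 2 — Component impedances:
  R: Z = R = 19.6 Ω
  L: Z = jωL = j·205.5·0.00158 = 0 + j0.3246 Ω
  C: Z = 1/(jωC) = -j/(ω·C) = 0 - j8.569e+05 Ω
Step 3 — Series combination: Z_total = R + L + C = 19.6 - j8.569e+05 Ω = 8.569e+05∠-90.0° Ω.

Z = 19.6 - j8.569e+05 Ω = 8.569e+05∠-90.0° Ω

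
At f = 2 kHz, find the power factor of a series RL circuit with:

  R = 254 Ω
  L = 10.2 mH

Step 1 — Angular frequency: ω = 2π·f = 2π·2000 = 1.257e+04 rad/s.
Step 2 — Component impedances:
  R: Z = R = 254 Ω
  L: Z = jωL = j·1.257e+04·0.0102 = 0 + j128.2 Ω
Step 3 — Series combination: Z_total = R + L = 254 + j128.2 Ω = 284.5∠26.8° Ω.
Step 4 — Power factor: PF = cos(φ) = Re(Z)/|Z| = 254/284.5 = 0.8928.
Step 5 — Type: Im(Z) = 128.2 ⇒ lagging (phase φ = 26.8°).

PF = 0.8928 (lagging, φ = 26.8°)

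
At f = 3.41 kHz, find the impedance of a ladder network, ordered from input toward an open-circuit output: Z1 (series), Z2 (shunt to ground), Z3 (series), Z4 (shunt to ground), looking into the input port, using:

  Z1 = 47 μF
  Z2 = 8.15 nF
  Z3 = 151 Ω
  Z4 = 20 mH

Step 1 — Angular frequency: ω = 2π·f = 2π·3410 = 2.143e+04 rad/s.
Step 2 — Component impedances:
  Z1: Z = 1/(jωC) = -j/(ω·C) = 0 - j0.993 Ω
  Z2: Z = 1/(jωC) = -j/(ω·C) = 0 - j5727 Ω
  Z3: Z = R = 151 Ω
  Z4: Z = jωL = j·2.143e+04·0.02 = 0 + j428.5 Ω
Step 3 — Ladder network (open output): work backward from the far end, alternating series and parallel combinations. Z_in = 176.3 + j457.2 Ω = 490∠68.9° Ω.

Z = 176.3 + j457.2 Ω = 490∠68.9° Ω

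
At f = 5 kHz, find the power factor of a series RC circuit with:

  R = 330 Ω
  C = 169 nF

Step 1 — Angular frequency: ω = 2π·f = 2π·5000 = 3.142e+04 rad/s.
Step 2 — Component impedances:
  R: Z = R = 330 Ω
  C: Z = 1/(jωC) = -j/(ω·C) = 0 - j188.3 Ω
Step 3 — Series combination: Z_total = R + C = 330 - j188.3 Ω = 380∠-29.7° Ω.
Step 4 — Power factor: PF = cos(φ) = Re(Z)/|Z| = 330/379.97 = 0.8685.
Step 5 — Type: Im(Z) = -188.3 ⇒ leading (phase φ = -29.7°).

PF = 0.8685 (leading, φ = -29.7°)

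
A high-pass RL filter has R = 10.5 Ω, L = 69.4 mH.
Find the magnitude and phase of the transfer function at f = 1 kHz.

Step 1 — Angular frequency: ω = 2π·1000 = 6283 rad/s.
Step 2 — Transfer function: H(jω) = jωL/(R + jωL).
Step 3 — Numerator jωL = j·436.1; denominator R + jωL = 10.5 + j436.1.
Step 4 — H = 0.9994 + j0.02407.
Step 5 — Magnitude: |H| = 0.9997 (-0.0 dB); phase: φ = 1.4°.

|H| = 0.9997 (-0.0 dB), φ = 1.4°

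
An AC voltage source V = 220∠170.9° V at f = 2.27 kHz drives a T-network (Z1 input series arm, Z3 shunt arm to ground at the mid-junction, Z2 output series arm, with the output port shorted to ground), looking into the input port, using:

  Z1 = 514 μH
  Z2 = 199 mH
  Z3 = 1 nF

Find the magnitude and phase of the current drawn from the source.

Step 1 — Angular frequency: ω = 2π·f = 2π·2270 = 1.426e+04 rad/s.
Step 2 — Component impedances:
  Z1: Z = jωL = j·1.426e+04·0.000514 = 0 + j7.331 Ω
  Z2: Z = jωL = j·1.426e+04·0.199 = 0 + j2838 Ω
  Z3: Z = 1/(jωC) = -j/(ω·C) = 0 - j7.011e+04 Ω
Step 3 — With the output port shorted to ground, the output series arm Z2 runs from the junction to ground; the shunt arm Z3 also runs from the junction to ground. They appear in parallel: Z3 || Z2 = 0 + j2958 Ω.
Step 4 — Series with input arm Z1: Z_in = Z1 + (Z3 || Z2) = 0 + j2965 Ω = 2965∠90.0° Ω.
Step 5 — Source phasor: V = 220∠170.9° V = -217.2 + j34.79 V.
Step 6 — Ohm's law: I = V / Z_total = (-217.2 + j34.79) / (0 + j2965) = 0.01173 + j0.07326 A.
Step 7 — Convert to polar: |I| = 0.07419 A, ∠I = 80.9°.

I = 0.07419∠80.9° A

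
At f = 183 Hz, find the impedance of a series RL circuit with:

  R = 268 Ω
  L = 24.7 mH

Step 1 — Angular frequency: ω = 2π·f = 2π·183 = 1150 rad/s.
Step 2 — Component impedances:
  R: Z = R = 268 Ω
  L: Z = jωL = j·1150·0.0247 = 0 + j28.4 Ω
Step 3 — Series combination: Z_total = R + L = 268 + j28.4 Ω = 269.5∠6.0° Ω.

Z = 268 + j28.4 Ω = 269.5∠6.0° Ω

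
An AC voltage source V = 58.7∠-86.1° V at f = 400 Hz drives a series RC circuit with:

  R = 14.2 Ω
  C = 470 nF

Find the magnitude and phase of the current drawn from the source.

Step 1 — Angular frequency: ω = 2π·f = 2π·400 = 2513 rad/s.
Step 2 — Component impedances:
  R: Z = R = 14.2 Ω
  C: Z = 1/(jωC) = -j/(ω·C) = 0 - j846.6 Ω
Step 3 — Series combination: Z_total = R + C = 14.2 - j846.6 Ω = 846.7∠-89.0° Ω.
Step 4 — Source phasor: V = 58.7∠-86.1° V = 3.992 - j58.56 V.
Step 5 — Ohm's law: I = V / Z_total = (3.992 - j58.56) / (14.2 - j846.6) = 0.06924 + j0.003555 A.
Step 6 — Convert to polar: |I| = 0.06933 A, ∠I = 2.9°.

I = 0.06933∠2.9° A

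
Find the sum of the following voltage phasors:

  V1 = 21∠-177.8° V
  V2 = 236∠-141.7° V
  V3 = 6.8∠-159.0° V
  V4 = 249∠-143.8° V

Step 1 — Convert each phasor to rectangular form:
  V1 = 21·(cos(-177.8°) + j·sin(-177.8°)) = -20.98 - j0.8061 V
  V2 = 236·(cos(-141.7°) + j·sin(-141.7°)) = -185.2 - j146.3 V
  V3 = 6.8·(cos(-159.0°) + j·sin(-159.0°)) = -6.348 - j2.437 V
  V4 = 249·(cos(-143.8°) + j·sin(-143.8°)) = -200.9 - j147.1 V
Step 2 — Sum components: V_total = -413.5 - j296.6 V.
Step 3 — Convert to polar: |V_total| = 508.8 V, ∠V_total = -144.3°.

V_total = 508.8∠-144.3° V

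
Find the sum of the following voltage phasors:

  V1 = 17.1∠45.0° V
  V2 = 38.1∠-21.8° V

Step 1 — Convert each phasor to rectangular form:
  V1 = 17.1·(cos(45.0°) + j·sin(45.0°)) = 12.09 + j12.09 V
  V2 = 38.1·(cos(-21.8°) + j·sin(-21.8°)) = 35.38 - j14.15 V
Step 2 — Sum components: V_total = 47.47 - j2.058 V.
Step 3 — Convert to polar: |V_total| = 47.51 V, ∠V_total = -2.5°.

V_total = 47.51∠-2.5° V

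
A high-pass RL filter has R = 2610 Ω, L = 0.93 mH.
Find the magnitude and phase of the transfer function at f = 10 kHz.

Step 1 — Angular frequency: ω = 2π·1e+04 = 6.283e+04 rad/s.
Step 2 — Transfer function: H(jω) = jωL/(R + jωL).
Step 3 — Numerator jωL = j·58.43; denominator R + jωL = 2610 + j58.43.
Step 4 — H = 0.000501 + j0.02238.
Step 5 — Magnitude: |H| = 0.02238 (-33.0 dB); phase: φ = 88.7°.

|H| = 0.02238 (-33.0 dB), φ = 88.7°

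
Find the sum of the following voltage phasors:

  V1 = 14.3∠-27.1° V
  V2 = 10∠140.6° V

Step 1 — Convert each phasor to rectangular form:
  V1 = 14.3·(cos(-27.1°) + j·sin(-27.1°)) = 12.73 - j6.514 V
  V2 = 10·(cos(140.6°) + j·sin(140.6°)) = -7.727 + j6.347 V
Step 2 — Sum components: V_total = 5.003 - j0.167 V.
Step 3 — Convert to polar: |V_total| = 5.005 V, ∠V_total = -1.9°.

V_total = 5.005∠-1.9° V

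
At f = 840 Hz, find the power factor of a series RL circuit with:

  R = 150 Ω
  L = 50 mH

Step 1 — Angular frequency: ω = 2π·f = 2π·840 = 5278 rad/s.
Step 2 — Component impedances:
  R: Z = R = 150 Ω
  L: Z = jωL = j·5278·0.05 = 0 + j263.9 Ω
Step 3 — Series combination: Z_total = R + L = 150 + j263.9 Ω = 303.5∠60.4° Ω.
Step 4 — Power factor: PF = cos(φ) = Re(Z)/|Z| = 150/303.5 = 0.4942.
Step 5 — Type: Im(Z) = 263.9 ⇒ lagging (phase φ = 60.4°).

PF = 0.4942 (lagging, φ = 60.4°)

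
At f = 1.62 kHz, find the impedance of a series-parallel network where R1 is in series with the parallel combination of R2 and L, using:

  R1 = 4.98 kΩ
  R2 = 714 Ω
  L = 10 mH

Step 1 — Angular frequency: ω = 2π·f = 2π·1620 = 1.018e+04 rad/s.
Step 2 — Component impedances:
  R1: Z = R = 4980 Ω
  R2: Z = R = 714 Ω
  L: Z = jωL = j·1.018e+04·0.01 = 0 + j101.8 Ω
Step 3 — Parallel branch: R2 || L = 1/(1/R2 + 1/L) = 14.22 + j99.76 Ω.
Step 4 — Series with R1: Z_total = R1 + (R2 || L) = 4994 + j99.76 Ω = 4995∠1.1° Ω.

Z = 4994 + j99.76 Ω = 4995∠1.1° Ω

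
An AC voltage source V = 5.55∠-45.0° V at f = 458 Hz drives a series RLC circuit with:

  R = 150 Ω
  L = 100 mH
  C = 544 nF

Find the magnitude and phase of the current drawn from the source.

Step 1 — Angular frequency: ω = 2π·f = 2π·458 = 2878 rad/s.
Step 2 — Component impedances:
  R: Z = R = 150 Ω
  L: Z = jωL = j·2878·0.1 = 0 + j287.8 Ω
  C: Z = 1/(jωC) = -j/(ω·C) = 0 - j638.8 Ω
Step 3 — Series combination: Z_total = R + L + C = 150 - j351 Ω = 381.7∠-66.9° Ω.
Step 4 — Source phasor: V = 5.55∠-45.0° V = 3.924 - j3.924 V.
Step 5 — Ohm's law: I = V / Z_total = (3.924 - j3.924) / (150 - j351) = 0.01349 + j0.005414 A.
Step 6 — Convert to polar: |I| = 0.01454 A, ∠I = 21.9°.

I = 0.01454∠21.9° A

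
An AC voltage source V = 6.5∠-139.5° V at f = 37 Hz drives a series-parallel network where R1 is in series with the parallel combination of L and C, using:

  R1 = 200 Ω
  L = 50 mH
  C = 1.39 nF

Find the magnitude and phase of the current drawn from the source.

Step 1 — Angular frequency: ω = 2π·f = 2π·37 = 232.5 rad/s.
Step 2 — Component impedances:
  R1: Z = R = 200 Ω
  L: Z = jωL = j·232.5·0.05 = 0 + j11.62 Ω
  C: Z = 1/(jωC) = -j/(ω·C) = 0 - j3.095e+06 Ω
Step 3 — Parallel branch: L || C = 1/(1/L + 1/C) = 0 + j11.62 Ω.
Step 4 — Series with R1: Z_total = R1 + (L || C) = 200 + j11.62 Ω = 200.3∠3.3° Ω.
Step 5 — Source phasor: V = 6.5∠-139.5° V = -4.943 - j4.221 V.
Step 6 — Ohm's law: I = V / Z_total = (-4.943 - j4.221) / (200 + j11.62) = -0.02585 - j0.0196 A.
Step 7 — Convert to polar: |I| = 0.03245 A, ∠I = -142.8°.

I = 0.03245∠-142.8° A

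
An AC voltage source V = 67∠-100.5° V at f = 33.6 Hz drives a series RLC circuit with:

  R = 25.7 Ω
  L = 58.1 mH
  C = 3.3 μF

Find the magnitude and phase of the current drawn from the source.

Step 1 — Angular frequency: ω = 2π·f = 2π·33.6 = 211.1 rad/s.
Step 2 — Component impedances:
  R: Z = R = 25.7 Ω
  L: Z = jωL = j·211.1·0.0581 = 0 + j12.27 Ω
  C: Z = 1/(jωC) = -j/(ω·C) = 0 - j1435 Ω
Step 3 — Series combination: Z_total = R + L + C = 25.7 - j1423 Ω = 1423∠-89.0° Ω.
Step 4 — Source phasor: V = 67∠-100.5° V = -12.21 - j65.88 V.
Step 5 — Ohm's law: I = V / Z_total = (-12.21 - j65.88) / (25.7 - j1423) = 0.04612 - j0.009413 A.
Step 6 — Convert to polar: |I| = 0.04707 A, ∠I = -11.5°.

I = 0.04707∠-11.5° A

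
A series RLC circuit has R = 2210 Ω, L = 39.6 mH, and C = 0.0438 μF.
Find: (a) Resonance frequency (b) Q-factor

Step 1 — Resonance condition Im(Z)=0 gives ω₀ = 1/√(LC).
Step 2 — ω₀ = 1/√(0.0396·4.38e-08) = 2.401e+04 rad/s.
Step 3 — f₀ = ω₀/(2π) = 3822 Hz.
Step 4 — Series Q: Q = ω₀L/R = 2.401e+04·0.0396/2210 = 0.4302.

(a) f₀ = 3822 Hz  (b) Q = 0.4302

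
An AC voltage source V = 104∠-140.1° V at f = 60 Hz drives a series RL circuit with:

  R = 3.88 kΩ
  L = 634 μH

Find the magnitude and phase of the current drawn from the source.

Step 1 — Angular frequency: ω = 2π·f = 2π·60 = 377 rad/s.
Step 2 — Component impedances:
  R: Z = R = 3880 Ω
  L: Z = jωL = j·377·0.000634 = 0 + j0.239 Ω
Step 3 — Series combination: Z_total = R + L = 3880 + j0.239 Ω = 3880∠0.0° Ω.
Step 4 — Source phasor: V = 104∠-140.1° V = -79.79 - j66.71 V.
Step 5 — Ohm's law: I = V / Z_total = (-79.79 - j66.71) / (3880 + j0.239) = -0.02056 - j0.01719 A.
Step 6 — Convert to polar: |I| = 0.0268 A, ∠I = -140.1°.

I = 0.0268∠-140.1° A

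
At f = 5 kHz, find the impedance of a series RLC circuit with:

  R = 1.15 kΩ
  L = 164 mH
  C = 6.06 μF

Step 1 — Angular frequency: ω = 2π·f = 2π·5000 = 3.142e+04 rad/s.
Step 2 — Component impedances:
  R: Z = R = 1150 Ω
  L: Z = jωL = j·3.142e+04·0.164 = 0 + j5152 Ω
  C: Z = 1/(jωC) = -j/(ω·C) = 0 - j5.253 Ω
Step 3 — Series combination: Z_total = R + L + C = 1150 + j5147 Ω = 5274∠77.4° Ω.

Z = 1150 + j5147 Ω = 5274∠77.4° Ω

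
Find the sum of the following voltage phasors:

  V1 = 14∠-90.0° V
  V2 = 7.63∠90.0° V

Step 1 — Convert each phasor to rectangular form:
  V1 = 14·(cos(-90.0°) + j·sin(-90.0°)) = 0 - j14 V
  V2 = 7.63·(cos(90.0°) + j·sin(90.0°)) = 0 + j7.63 V
Step 2 — Sum components: V_total = 0 - j6.37 V.
Step 3 — Convert to polar: |V_total| = 6.37 V, ∠V_total = -90.0°.

V_total = 6.37∠-90.0° V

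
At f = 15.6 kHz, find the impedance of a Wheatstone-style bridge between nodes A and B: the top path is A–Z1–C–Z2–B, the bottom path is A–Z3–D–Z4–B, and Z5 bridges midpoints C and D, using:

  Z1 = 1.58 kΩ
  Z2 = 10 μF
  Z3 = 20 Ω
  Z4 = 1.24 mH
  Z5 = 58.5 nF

Step 1 — Angular frequency: ω = 2π·f = 2π·1.56e+04 = 9.802e+04 rad/s.
Step 2 — Component impedances:
  Z1: Z = R = 1580 Ω
  Z2: Z = 1/(jωC) = -j/(ω·C) = 0 - j1.02 Ω
  Z3: Z = R = 20 Ω
  Z4: Z = jωL = j·9.802e+04·0.00124 = 0 + j121.5 Ω
  Z5: Z = 1/(jωC) = -j/(ω·C) = 0 - j174.4 Ω
Step 3 — Bridge requires nodal analysis (the Z5 bridge couples midpoints C and D, so the two paths cannot be reduced to a simple series/parallel combination). Setting node B to ground and injecting 1 A at node A, the 3-node admittance system at A, C, D solves to V_A = Z_AB = 108.8 + j364.2 Ω = 380.2∠73.4° Ω.

Z = 108.8 + j364.2 Ω = 380.2∠73.4° Ω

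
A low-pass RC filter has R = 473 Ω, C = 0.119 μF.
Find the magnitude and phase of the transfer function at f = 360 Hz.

Step 1 — Angular frequency: ω = 2π·360 = 2262 rad/s.
Step 2 — Transfer function: H(jω) = 1/(1 + jωRC).
Step 3 — Denominator: 1 + jωRC = 1 + j·2262·473·1.19e-07 = 1 + j0.1273.
Step 4 — H = 0.984 - j0.1253.
Step 5 — Magnitude: |H| = 0.992 (-0.1 dB); phase: φ = -7.3°.

|H| = 0.992 (-0.1 dB), φ = -7.3°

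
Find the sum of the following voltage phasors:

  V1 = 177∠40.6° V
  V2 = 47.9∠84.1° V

Step 1 — Convert each phasor to rectangular form:
  V1 = 177·(cos(40.6°) + j·sin(40.6°)) = 134.4 + j115.2 V
  V2 = 47.9·(cos(84.1°) + j·sin(84.1°)) = 4.924 + j47.65 V
Step 2 — Sum components: V_total = 139.3 + j162.8 V.
Step 3 — Convert to polar: |V_total| = 214.3 V, ∠V_total = 49.5°.

V_total = 214.3∠49.5° V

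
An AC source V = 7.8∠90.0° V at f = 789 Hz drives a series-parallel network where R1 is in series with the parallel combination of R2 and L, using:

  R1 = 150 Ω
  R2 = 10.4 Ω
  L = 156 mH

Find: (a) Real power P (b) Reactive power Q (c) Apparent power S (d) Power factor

Step 1 — Angular frequency: ω = 2π·f = 2π·789 = 4957 rad/s.
Step 2 — Component impedances:
  R1: Z = R = 150 Ω
  R2: Z = R = 10.4 Ω
  L: Z = jωL = j·4957·0.156 = 0 + j773.4 Ω
Step 3 — Parallel branch: R2 || L = 1/(1/R2 + 1/L) = 10.4 + j0.1398 Ω.
Step 4 — Series with R1: Z_total = R1 + (R2 || L) = 160.4 + j0.1398 Ω = 160.4∠0.0° Ω.
Step 5 — Source phasor: V = 7.8∠90.0° V = 0 + j7.8 V.
Step 6 — Current: I = V / Z = 4.239e-05 + j0.04863 A = 0.04863∠90.0° A.
Step 7 — Complex power: S = V·I* = 0.3793 + j0.0003307 VA.
Step 8 — Real power: P = Re(S) = 0.3793 W.
Step 9 — Reactive power: Q = Im(S) = 0.0003307 VAR.
Step 10 — Apparent power: |S| = 0.3793 VA.
Step 11 — Power factor: PF = P/|S| = 1 (lagging).

(a) P = 0.3793 W  (b) Q = 0.0003307 VAR  (c) S = 0.3793 VA  (d) PF = 1 (lagging)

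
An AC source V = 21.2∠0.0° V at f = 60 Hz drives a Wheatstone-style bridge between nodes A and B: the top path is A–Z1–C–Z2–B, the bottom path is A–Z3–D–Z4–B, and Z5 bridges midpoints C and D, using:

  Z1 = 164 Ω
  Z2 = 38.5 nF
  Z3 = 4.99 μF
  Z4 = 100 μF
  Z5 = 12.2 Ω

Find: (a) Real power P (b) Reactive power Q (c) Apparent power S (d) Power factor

Step 1 — Angular frequency: ω = 2π·f = 2π·60 = 377 rad/s.
Step 2 — Component impedances:
  Z1: Z = R = 164 Ω
  Z2: Z = 1/(jωC) = -j/(ω·C) = 0 - j6.89e+04 Ω
  Z3: Z = 1/(jωC) = -j/(ω·C) = 0 - j531.6 Ω
  Z4: Z = 1/(jωC) = -j/(ω·C) = 0 - j26.53 Ω
  Z5: Z = R = 12.2 Ω
Step 3 — Bridge requires nodal analysis (the Z5 bridge couples midpoints C and D, so the two paths cannot be reduced to a simple series/parallel combination). Setting node B to ground and injecting 1 A at node A, the 3-node admittance system at A, C, D solves to V_A = Z_AB = 158.7 - j79.14 Ω = 177.4∠-26.5° Ω.
Step 4 — Source phasor: V = 21.2∠0.0° V = 21.2 V.
Step 5 — Current: I = V / Z = 0.107 + j0.05332 A = 0.1195∠26.5° A.
Step 6 — Complex power: S = V·I* = 2.268 - j1.13 VA.
Step 7 — Real power: P = Re(S) = 2.268 W.
Step 8 — Reactive power: Q = Im(S) = -1.13 VAR.
Step 9 — Apparent power: |S| = 2.534 VA.
Step 10 — Power factor: PF = P/|S| = 0.895 (leading).

(a) P = 2.268 W  (b) Q = -1.13 VAR  (c) S = 2.534 VA  (d) PF = 0.895 (leading)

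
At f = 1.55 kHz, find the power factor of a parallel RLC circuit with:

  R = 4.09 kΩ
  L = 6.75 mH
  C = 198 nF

Step 1 — Angular frequency: ω = 2π·f = 2π·1550 = 9739 rad/s.
Step 2 — Component impedances:
  R: Z = R = 4090 Ω
  L: Z = jωL = j·9739·0.00675 = 0 + j65.74 Ω
  C: Z = 1/(jωC) = -j/(ω·C) = 0 - j518.6 Ω
Step 3 — Parallel combination: 1/Z_total = 1/R + 1/L + 1/C; Z_total = 1.385 + j75.26 Ω = 75.27∠88.9° Ω.
Step 4 — Power factor: PF = cos(φ) = Re(Z)/|Z| = 1.385/75.27 = 0.0184.
Step 5 — Type: Im(Z) = 75.26 ⇒ lagging (phase φ = 88.9°).

PF = 0.0184 (lagging, φ = 88.9°)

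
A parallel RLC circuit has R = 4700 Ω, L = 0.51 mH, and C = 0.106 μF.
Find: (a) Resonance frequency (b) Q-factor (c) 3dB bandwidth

Step 1 — Resonance: ω₀ = 1/√(LC) = 1/√(0.00051·1.06e-07) = 1.36e+05 rad/s.
Step 2 — f₀ = ω₀/(2π) = 2.165e+04 Hz.
Step 3 — Parallel Q: Q = R/(ω₀L) = 4700/(1.36e+05·0.00051) = 67.76.
Step 4 — Bandwidth: Δω = ω₀/Q = 2007 rad/s; BW = Δω/(2π) = 319.5 Hz.

(a) f₀ = 2.165e+04 Hz  (b) Q = 67.76  (c) BW = 319.5 Hz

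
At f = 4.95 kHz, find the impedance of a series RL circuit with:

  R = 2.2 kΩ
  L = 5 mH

Step 1 — Angular frequency: ω = 2π·f = 2π·4950 = 3.11e+04 rad/s.
Step 2 — Component impedances:
  R: Z = R = 2200 Ω
  L: Z = jωL = j·3.11e+04·0.005 = 0 + j155.5 Ω
Step 3 — Series combination: Z_total = R + L = 2200 + j155.5 Ω = 2205∠4.0° Ω.

Z = 2200 + j155.5 Ω = 2205∠4.0° Ω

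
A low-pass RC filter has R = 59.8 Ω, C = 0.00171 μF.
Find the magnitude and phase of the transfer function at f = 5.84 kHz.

Step 1 — Angular frequency: ω = 2π·5840 = 3.669e+04 rad/s.
Step 2 — Transfer function: H(jω) = 1/(1 + jωRC).
Step 3 — Denominator: 1 + jωRC = 1 + j·3.669e+04·59.8·1.71e-09 = 1 + j0.003752.
Step 4 — H = 1 - j0.003752.
Step 5 — Magnitude: |H| = 1 (-0.0 dB); phase: φ = -0.2°.

|H| = 1 (-0.0 dB), φ = -0.2°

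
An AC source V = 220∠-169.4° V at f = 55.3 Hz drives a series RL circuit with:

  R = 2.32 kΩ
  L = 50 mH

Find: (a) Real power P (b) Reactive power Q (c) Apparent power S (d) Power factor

Step 1 — Angular frequency: ω = 2π·f = 2π·55.3 = 347.5 rad/s.
Step 2 — Component impedances:
  R: Z = R = 2320 Ω
  L: Z = jωL = j·347.5·0.05 = 0 + j17.37 Ω
Step 3 — Series combination: Z_total = R + L = 2320 + j17.37 Ω = 2320∠0.4° Ω.
Step 4 — Source phasor: V = 220∠-169.4° V = -216.2 - j40.47 V.
Step 5 — Current: I = V / Z = -0.09333 - j0.01674 A = 0.09482∠-169.8° A.
Step 6 — Complex power: S = V·I* = 20.86 + j0.1562 VA.
Step 7 — Real power: P = Re(S) = 20.86 W.
Step 8 — Reactive power: Q = Im(S) = 0.1562 VAR.
Step 9 — Apparent power: |S| = 20.86 VA.
Step 10 — Power factor: PF = P/|S| = 1 (lagging).

(a) P = 20.86 W  (b) Q = 0.1562 VAR  (c) S = 20.86 VA  (d) PF = 1 (lagging)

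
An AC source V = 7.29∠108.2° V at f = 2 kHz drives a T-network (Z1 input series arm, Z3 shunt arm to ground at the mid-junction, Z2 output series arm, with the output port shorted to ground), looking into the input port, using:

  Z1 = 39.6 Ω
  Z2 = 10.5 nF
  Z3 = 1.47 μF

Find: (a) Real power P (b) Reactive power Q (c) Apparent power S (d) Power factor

Step 1 — Angular frequency: ω = 2π·f = 2π·2000 = 1.257e+04 rad/s.
Step 2 — Component impedances:
  Z1: Z = R = 39.6 Ω
  Z2: Z = 1/(jωC) = -j/(ω·C) = 0 - j7579 Ω
  Z3: Z = 1/(jωC) = -j/(ω·C) = 0 - j54.13 Ω
Step 3 — With the output port shorted to ground, the output series arm Z2 runs from the junction to ground; the shunt arm Z3 also runs from the junction to ground. They appear in parallel: Z3 || Z2 = 0 - j53.75 Ω.
Step 4 — Series with input arm Z1: Z_in = Z1 + (Z3 || Z2) = 39.6 - j53.75 Ω = 66.76∠-53.6° Ω.
Step 5 — Source phasor: V = 7.29∠108.2° V = -2.277 + j6.925 V.
Step 6 — Current: I = V / Z = -0.1037 + j0.03407 A = 0.1092∠161.8° A.
Step 7 — Complex power: S = V·I* = 0.4722 - j0.6409 VA.
Step 8 — Real power: P = Re(S) = 0.4722 W.
Step 9 — Reactive power: Q = Im(S) = -0.6409 VAR.
Step 10 — Apparent power: |S| = 0.796 VA.
Step 11 — Power factor: PF = P/|S| = 0.5931 (leading).

(a) P = 0.4722 W  (b) Q = -0.6409 VAR  (c) S = 0.796 VA  (d) PF = 0.5931 (leading)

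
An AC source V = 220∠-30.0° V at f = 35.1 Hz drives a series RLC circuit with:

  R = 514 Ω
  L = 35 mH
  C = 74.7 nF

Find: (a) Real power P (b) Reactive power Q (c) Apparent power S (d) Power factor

Step 1 — Angular frequency: ω = 2π·f = 2π·35.1 = 220.5 rad/s.
Step 2 — Component impedances:
  R: Z = R = 514 Ω
  L: Z = jωL = j·220.5·0.035 = 0 + j7.719 Ω
  C: Z = 1/(jωC) = -j/(ω·C) = 0 - j6.07e+04 Ω
Step 3 — Series combination: Z_total = R + L + C = 514 - j6.069e+04 Ω = 6.069e+04∠-89.5° Ω.
Step 4 — Source phasor: V = 220∠-30.0° V = 190.5 - j110 V.
Step 5 — Current: I = V / Z = 0.001839 + j0.003124 A = 0.003625∠59.5° A.
Step 6 — Complex power: S = V·I* = 0.006753 - j0.7974 VA.
Step 7 — Real power: P = Re(S) = 0.006753 W.
Step 8 — Reactive power: Q = Im(S) = -0.7974 VAR.
Step 9 — Apparent power: |S| = 0.7974 VA.
Step 10 — Power factor: PF = P/|S| = 0.008469 (leading).

(a) P = 0.006753 W  (b) Q = -0.7974 VAR  (c) S = 0.7974 VA  (d) PF = 0.008469 (leading)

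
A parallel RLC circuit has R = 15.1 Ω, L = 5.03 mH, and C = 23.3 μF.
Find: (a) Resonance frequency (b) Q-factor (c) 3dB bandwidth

Step 1 — Resonance: ω₀ = 1/√(LC) = 1/√(0.00503·2.33e-05) = 2921 rad/s.
Step 2 — f₀ = ω₀/(2π) = 464.9 Hz.
Step 3 — Parallel Q: Q = R/(ω₀L) = 15.1/(2921·0.00503) = 1.028.
Step 4 — Bandwidth: Δω = ω₀/Q = 2842 rad/s; BW = Δω/(2π) = 452.4 Hz.

(a) f₀ = 464.9 Hz  (b) Q = 1.028  (c) BW = 452.4 Hz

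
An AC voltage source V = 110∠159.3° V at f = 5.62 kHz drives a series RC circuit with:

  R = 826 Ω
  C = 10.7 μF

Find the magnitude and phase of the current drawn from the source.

Step 1 — Angular frequency: ω = 2π·f = 2π·5620 = 3.531e+04 rad/s.
Step 2 — Component impedances:
  R: Z = R = 826 Ω
  C: Z = 1/(jωC) = -j/(ω·C) = 0 - j2.647 Ω
Step 3 — Series combination: Z_total = R + C = 826 - j2.647 Ω = 826∠-0.2° Ω.
Step 4 — Source phasor: V = 110∠159.3° V = -102.9 + j38.88 V.
Step 5 — Ohm's law: I = V / Z_total = (-102.9 + j38.88) / (826 - j2.647) = -0.1247 + j0.04667 A.
Step 6 — Convert to polar: |I| = 0.1332 A, ∠I = 159.5°.

I = 0.1332∠159.5° A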